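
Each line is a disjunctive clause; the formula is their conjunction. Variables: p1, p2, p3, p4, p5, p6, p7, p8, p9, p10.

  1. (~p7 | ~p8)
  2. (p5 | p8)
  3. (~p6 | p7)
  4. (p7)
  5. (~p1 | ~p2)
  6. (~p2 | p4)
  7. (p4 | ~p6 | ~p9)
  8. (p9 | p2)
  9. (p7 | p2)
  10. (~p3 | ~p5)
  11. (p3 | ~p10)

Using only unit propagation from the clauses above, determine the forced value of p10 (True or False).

(p7) is a unit clause: p7 = True.
(~p7 | ~p8) with p7 = True leaves only ~p8, so p8 = False.
(p8 | p5): since p8 = False, the clause reduces to (p5). p5 = True.
From (~p3 | ~p5) and p5 = True: p3 = False.
In (p3 | ~p10), p3 is now false; ~p10 must hold, so p10 = False.

False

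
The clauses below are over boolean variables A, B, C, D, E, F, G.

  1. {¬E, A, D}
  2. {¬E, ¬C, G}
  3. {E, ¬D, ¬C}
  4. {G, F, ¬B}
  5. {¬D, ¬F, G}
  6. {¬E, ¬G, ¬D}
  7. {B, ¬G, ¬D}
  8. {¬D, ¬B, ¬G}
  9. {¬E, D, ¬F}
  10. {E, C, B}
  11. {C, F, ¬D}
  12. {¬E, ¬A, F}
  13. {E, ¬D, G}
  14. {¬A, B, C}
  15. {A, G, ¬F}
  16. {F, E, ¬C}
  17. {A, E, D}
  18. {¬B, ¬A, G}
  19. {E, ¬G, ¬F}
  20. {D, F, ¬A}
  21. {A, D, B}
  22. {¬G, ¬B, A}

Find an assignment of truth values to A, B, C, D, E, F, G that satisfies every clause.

A = 1, B = 0, C = 1, D = 0, E = 0, F = 1, G = 0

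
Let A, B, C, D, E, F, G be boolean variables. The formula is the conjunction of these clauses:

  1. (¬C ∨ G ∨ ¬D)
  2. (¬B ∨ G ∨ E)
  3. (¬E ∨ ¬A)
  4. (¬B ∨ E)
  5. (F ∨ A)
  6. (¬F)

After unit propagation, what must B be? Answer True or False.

False

Unit clause (¬F) sets F = False.
(F ∨ A): since F = False, the clause reduces to (A). A = True.
(¬A ∨ ¬E): since A = True, the clause reduces to (¬E). E = False.
(E ∨ ¬B) with E = False leaves only ¬B, so B = False.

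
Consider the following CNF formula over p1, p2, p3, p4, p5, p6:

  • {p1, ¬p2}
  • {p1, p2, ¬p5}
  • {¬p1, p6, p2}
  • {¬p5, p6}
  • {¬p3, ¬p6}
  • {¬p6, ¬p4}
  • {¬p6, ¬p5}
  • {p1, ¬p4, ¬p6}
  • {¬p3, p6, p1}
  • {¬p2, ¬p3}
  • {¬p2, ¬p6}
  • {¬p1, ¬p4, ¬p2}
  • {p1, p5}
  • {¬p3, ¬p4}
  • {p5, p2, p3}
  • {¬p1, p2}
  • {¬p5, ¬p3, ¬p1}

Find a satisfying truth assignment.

p1=True, p2=True, p3=False, p4=False, p5=False, p6=False

Pure literal: p4 appears only negated; assign p4 = False.
Branch on p1: take p1 = True.
  then p2 is forced to True.
  then p3 is forced to False.
  then p6 is forced to False.
  then p5 is forced to False.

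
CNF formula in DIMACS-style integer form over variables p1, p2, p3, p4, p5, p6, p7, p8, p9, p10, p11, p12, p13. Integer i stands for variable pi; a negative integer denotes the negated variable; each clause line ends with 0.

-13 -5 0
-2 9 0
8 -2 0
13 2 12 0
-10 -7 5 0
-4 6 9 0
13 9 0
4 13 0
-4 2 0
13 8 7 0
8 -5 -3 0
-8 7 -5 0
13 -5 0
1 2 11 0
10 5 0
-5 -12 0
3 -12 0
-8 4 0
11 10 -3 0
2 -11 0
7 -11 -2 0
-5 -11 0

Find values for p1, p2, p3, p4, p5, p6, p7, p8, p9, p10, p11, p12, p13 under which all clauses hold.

Pure literal: p1 appears only positively; assign p1 = True.
Pure literal: p9 appears only positively; assign p9 = True.
Branch on p2: take p2 = True.
  then p8 is forced to True.
  then p4 is forced to True.
For the remaining variables, p3 = True, p5 = False, p6 = False, p7 = False, p10 = True, p11 = False, p12 = True, p13 = False works.
Every clause has at least one true literal under this assignment.
Check each clause:
  1. (~p13 | ~p5) — ~p13 is true.
  2. (p9 | ~p2) — p9 is true.
  3. (~p2 | p8) — p8 is true.
  4. (p13 | p12 | p2) — p2 is true.
  5. (p5 | ~p7 | ~p10) — ~p7 is true.
  6. (p9 | ~p4 | p6) — p9 is true.
  7. (p9 | p13) — p9 is true.
  8. (p4 | p13) — p4 is true.
  9. (~p4 | p2) — p2 is true.
  10. (p8 | p7 | p13) — p8 is true.
  11. (p8 | ~p3 | ~p5) — p8 is true.
  12. (~p5 | ~p8 | p7) — ~p5 is true.
  13. (~p5 | p13) — ~p5 is true.
  14. (p2 | p1 | p11) — p1 is true.
  15. (p10 | p5) — p10 is true.
  16. (~p5 | ~p12) — ~p5 is true.
  17. (p3 | ~p12) — p3 is true.
  18. (~p8 | p4) — p4 is true.
  19. (~p3 | p10 | p11) — p10 is true.
  20. (p2 | ~p11) — p2 is true.
  21. (~p11 | p7 | ~p2) — ~p11 is true.
  22. (~p5 | ~p11) — ~p5 is true.

p1=1, p2=1, p3=1, p4=1, p5=0, p6=0, p7=0, p8=1, p9=1, p10=1, p11=0, p12=1, p13=0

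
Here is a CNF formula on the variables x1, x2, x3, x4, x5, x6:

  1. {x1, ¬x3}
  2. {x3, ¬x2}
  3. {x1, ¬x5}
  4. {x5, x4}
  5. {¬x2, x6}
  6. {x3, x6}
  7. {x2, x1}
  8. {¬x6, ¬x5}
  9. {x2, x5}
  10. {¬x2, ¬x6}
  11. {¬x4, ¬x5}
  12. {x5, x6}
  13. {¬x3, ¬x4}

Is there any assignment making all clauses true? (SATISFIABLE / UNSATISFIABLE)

Pure literal: x1 appears only positively; assign x1 = True.
Try x2 = False.
  then x5 is forced to True.
  then x6 is forced to False.
  then x3 is forced to True.
  then x4 is forced to False.
Every clause has at least one true literal under this assignment.
So x1=True, x2=False, x3=True, x4=False, x5=True, x6=False is a satisfying assignment.

SATISFIABLE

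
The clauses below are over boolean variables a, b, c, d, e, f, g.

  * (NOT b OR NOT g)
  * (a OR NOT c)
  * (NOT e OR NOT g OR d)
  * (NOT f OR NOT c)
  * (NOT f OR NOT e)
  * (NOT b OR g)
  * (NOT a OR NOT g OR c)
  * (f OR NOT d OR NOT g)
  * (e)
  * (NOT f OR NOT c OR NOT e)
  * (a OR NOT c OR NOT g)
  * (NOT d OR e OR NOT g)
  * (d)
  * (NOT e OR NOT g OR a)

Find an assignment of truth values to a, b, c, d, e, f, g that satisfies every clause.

a = F, b = F, c = F, d = T, e = T, f = F, g = F

Check each clause:
  1. (NOT g OR NOT b) — NOT g is true.
  2. (NOT c OR a) — NOT c is true.
  3. (NOT g OR d OR NOT e) — NOT g is true.
  4. (NOT c OR NOT f) — NOT f is true.
  5. (NOT f OR NOT e) — NOT f is true.
  6. (NOT b OR g) — NOT b is true.
  7. (NOT g OR NOT a OR c) — NOT g is true.
  8. (NOT d OR NOT g OR f) — NOT g is true.
  9. (e) — e is true.
  10. (NOT f OR NOT e OR NOT c) — NOT f is true.
  11. (NOT g OR NOT c OR a) — NOT c is true.
  12. (NOT g OR NOT d OR e) — NOT g is true.
  13. (d) — d is true.
  14. (a OR NOT e OR NOT g) — NOT g is true.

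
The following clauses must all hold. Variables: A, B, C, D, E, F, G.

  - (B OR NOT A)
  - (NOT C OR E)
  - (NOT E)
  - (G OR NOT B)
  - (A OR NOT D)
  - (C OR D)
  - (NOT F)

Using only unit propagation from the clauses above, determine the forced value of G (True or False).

True

(NOT E) stands alone — E = False.
(NOT C OR E) with E = False leaves only NOT C, so C = False.
(D OR C): since C = False, the clause reduces to (D). D = True.
(A OR NOT D): since D = True, the clause reduces to (A). A = True.
From (NOT A OR B) and A = True: B = True.
In (NOT B OR G), NOT B is now false; G must hold, so G = True.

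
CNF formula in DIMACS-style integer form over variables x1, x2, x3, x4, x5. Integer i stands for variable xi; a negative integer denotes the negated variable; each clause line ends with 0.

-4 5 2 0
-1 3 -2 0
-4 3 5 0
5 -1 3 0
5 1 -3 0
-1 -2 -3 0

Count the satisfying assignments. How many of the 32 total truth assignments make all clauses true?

15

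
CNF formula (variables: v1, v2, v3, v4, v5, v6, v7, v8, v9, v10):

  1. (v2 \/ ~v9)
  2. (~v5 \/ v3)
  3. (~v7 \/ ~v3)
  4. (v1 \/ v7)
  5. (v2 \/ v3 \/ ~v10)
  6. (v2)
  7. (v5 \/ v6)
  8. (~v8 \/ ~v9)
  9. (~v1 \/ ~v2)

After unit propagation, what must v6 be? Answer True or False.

True

Unit clause (v2) sets v2 = True.
(~v1 \/ ~v2): since v2 = True, the clause reduces to (~v1). v1 = False.
(v1 \/ v7) with v1 = False leaves only v7, so v7 = True.
In (~v3 \/ ~v7), ~v7 is now false; ~v3 must hold, so v3 = False.
From (v3 \/ ~v5) and v3 = False: v5 = False.
(v6 \/ v5): since v5 = False, the clause reduces to (v6). v6 = True.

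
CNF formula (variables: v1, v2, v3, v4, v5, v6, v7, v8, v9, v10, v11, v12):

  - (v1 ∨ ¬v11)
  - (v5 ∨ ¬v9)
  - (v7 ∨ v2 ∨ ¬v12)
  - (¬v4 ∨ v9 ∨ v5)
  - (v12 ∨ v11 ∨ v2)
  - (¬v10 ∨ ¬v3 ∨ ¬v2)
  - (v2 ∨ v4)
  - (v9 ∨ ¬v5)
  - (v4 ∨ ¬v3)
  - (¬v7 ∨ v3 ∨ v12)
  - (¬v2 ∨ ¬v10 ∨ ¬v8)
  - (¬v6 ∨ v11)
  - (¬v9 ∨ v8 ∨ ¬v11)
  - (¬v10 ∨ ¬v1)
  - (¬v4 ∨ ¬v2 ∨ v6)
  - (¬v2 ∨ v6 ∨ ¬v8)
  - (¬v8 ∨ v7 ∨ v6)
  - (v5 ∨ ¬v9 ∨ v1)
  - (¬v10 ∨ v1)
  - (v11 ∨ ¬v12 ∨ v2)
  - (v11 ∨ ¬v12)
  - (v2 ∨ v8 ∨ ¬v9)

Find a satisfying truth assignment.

v1 = T, v2 = T, v3 = F, v4 = F, v5 = F, v6 = F, v7 = F, v8 = F, v9 = F, v10 = F, v11 = F, v12 = F

Check each clause:
  1. (¬v11 ∨ v1) — v1 is true.
  2. (¬v9 ∨ v5) — ¬v9 is true.
  3. (v7 ∨ ¬v12 ∨ v2) — v2 is true.
  4. (v9 ∨ v5 ∨ ¬v4) — ¬v4 is true.
  5. (v12 ∨ v2 ∨ v11) — v2 is true.
  6. (¬v3 ∨ ¬v10 ∨ ¬v2) — ¬v3 is true.
  7. (v2 ∨ v4) — v2 is true.
  8. (v9 ∨ ¬v5) — ¬v5 is true.
  9. (v4 ∨ ¬v3) — ¬v3 is true.
  10. (v12 ∨ v3 ∨ ¬v7) — ¬v7 is true.
  11. (¬v2 ∨ ¬v10 ∨ ¬v8) — ¬v8 is true.
  12. (v11 ∨ ¬v6) — ¬v6 is true.
  13. (¬v9 ∨ v8 ∨ ¬v11) — ¬v11 is true.
  14. (¬v10 ∨ ¬v1) — ¬v10 is true.
  15. (v6 ∨ ¬v4 ∨ ¬v2) — ¬v4 is true.
  16. (¬v8 ∨ v6 ∨ ¬v2) — ¬v8 is true.
  17. (¬v8 ∨ v7 ∨ v6) — ¬v8 is true.
  18. (¬v9 ∨ v1 ∨ v5) — v1 is true.
  19. (¬v10 ∨ v1) — v1 is true.
  20. (¬v12 ∨ v11 ∨ v2) — v2 is true.
  21. (v11 ∨ ¬v12) — ¬v12 is true.
  22. (¬v9 ∨ v2 ∨ v8) — v2 is true.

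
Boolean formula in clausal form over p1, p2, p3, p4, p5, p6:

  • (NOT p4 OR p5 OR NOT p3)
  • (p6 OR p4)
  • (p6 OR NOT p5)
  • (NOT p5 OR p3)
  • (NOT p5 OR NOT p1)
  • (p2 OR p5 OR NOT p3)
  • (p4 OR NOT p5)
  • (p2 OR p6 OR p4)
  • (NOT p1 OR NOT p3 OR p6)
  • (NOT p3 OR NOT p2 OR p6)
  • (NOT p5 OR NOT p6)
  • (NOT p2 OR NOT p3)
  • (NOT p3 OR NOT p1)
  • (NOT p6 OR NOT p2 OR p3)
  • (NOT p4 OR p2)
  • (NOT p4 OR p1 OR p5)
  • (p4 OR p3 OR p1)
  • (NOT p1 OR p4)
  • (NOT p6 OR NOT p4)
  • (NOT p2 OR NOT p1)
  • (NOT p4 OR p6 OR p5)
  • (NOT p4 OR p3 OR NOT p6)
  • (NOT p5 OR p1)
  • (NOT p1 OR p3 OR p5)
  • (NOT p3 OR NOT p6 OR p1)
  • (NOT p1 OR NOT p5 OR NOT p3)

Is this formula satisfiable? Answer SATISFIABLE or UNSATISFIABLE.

UNSATISFIABLE

p3 = True:
  propagation gives p2=False, p5=True, p6=True; an empty clause results — contradiction.
p3 = False:
  propagation gives p5=False, p1=False, p4=False; an empty clause results — contradiction.
Every branch closes, so no satisfying assignment exists.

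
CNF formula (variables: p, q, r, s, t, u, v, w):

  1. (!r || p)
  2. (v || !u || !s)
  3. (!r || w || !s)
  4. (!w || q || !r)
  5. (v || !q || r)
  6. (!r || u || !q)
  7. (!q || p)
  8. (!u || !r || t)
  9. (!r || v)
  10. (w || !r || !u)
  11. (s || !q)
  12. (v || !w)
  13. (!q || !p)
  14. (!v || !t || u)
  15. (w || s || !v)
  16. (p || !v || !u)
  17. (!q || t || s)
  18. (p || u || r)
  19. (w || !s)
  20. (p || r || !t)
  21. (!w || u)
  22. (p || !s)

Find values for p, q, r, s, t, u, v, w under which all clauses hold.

Set p = True and propagate.
  then q is forced to False.
Set r = False and propagate.
For the remaining variables, s = False, t = True, u = False, v = False, w = False works.

p=T  q=F  r=F  s=F  t=T  u=F  v=F  w=F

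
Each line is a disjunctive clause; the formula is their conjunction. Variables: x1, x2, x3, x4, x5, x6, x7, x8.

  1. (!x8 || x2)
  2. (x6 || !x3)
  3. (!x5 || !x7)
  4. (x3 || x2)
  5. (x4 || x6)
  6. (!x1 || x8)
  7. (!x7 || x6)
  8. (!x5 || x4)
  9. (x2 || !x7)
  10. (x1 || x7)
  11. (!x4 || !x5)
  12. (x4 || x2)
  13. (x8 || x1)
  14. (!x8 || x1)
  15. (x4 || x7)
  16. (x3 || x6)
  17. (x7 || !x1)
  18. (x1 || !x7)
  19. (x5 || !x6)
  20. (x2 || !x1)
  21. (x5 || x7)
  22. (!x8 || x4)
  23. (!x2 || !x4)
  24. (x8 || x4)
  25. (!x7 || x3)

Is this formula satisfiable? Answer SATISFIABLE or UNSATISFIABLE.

UNSATISFIABLE

x7 = True:
  propagation gives x5=False, x6=True; an empty clause results — contradiction.
x7 = False:
  propagation gives x1=True; an empty clause results — contradiction.
Every branch closes, so no satisfying assignment exists.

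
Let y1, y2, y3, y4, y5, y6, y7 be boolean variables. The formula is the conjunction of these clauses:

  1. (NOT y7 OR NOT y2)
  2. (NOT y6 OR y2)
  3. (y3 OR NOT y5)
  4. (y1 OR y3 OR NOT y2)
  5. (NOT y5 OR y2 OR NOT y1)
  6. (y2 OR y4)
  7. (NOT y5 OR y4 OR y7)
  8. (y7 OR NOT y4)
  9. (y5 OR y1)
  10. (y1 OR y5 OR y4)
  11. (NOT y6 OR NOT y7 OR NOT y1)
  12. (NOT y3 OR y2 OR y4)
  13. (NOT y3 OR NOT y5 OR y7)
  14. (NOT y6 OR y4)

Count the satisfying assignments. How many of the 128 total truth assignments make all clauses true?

5

The models are:
  y1=F y2=F y3=T y4=T y5=T y6=F y7=T
  y1=T y2=F y3=F y4=T y5=F y6=F y7=T
  y1=T y2=F y3=T y4=T y5=F y6=F y7=T
  y1=T y2=T y3=F y4=F y5=F y6=F y7=F
  y1=T y2=T y3=T y4=F y5=F y6=F y7=F
Count: 5.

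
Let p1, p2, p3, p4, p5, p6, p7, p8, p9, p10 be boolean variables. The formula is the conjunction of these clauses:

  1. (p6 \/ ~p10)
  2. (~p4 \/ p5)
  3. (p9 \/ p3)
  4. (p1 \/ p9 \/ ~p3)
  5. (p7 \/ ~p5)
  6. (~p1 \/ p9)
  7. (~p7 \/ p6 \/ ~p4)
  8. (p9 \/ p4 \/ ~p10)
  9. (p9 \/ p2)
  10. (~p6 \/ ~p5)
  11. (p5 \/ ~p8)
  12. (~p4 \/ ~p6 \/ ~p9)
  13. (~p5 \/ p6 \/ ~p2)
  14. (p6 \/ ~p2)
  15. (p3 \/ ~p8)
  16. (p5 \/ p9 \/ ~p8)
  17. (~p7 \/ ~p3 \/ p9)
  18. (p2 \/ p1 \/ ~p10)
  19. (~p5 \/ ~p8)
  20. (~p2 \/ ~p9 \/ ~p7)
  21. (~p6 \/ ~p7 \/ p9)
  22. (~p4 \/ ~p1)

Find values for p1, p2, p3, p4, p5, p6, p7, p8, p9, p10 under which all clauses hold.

p8 occurs only negated in the remaining clauses — set p8 = False.
Pure literal: p10 appears only negated; assign p10 = False.
Try p1 = True.
  then p9 is forced to True.
  then p4 is forced to False.
Set p2 = False and propagate.
Try p5 = False.
p3, p6, p7 are now unconstrained; take p3 = False, p6 = False, p7 = True.
Every clause has at least one true literal under this assignment.
Check each clause:
  1. (~p10 \/ p6) — ~p10 is true.
  2. (p5 \/ ~p4) — ~p4 is true.
  3. (p9 \/ p3) — p9 is true.
  4. (p1 \/ ~p3 \/ p9) — p1 is true.
  5. (~p5 \/ p7) — ~p5 is true.
  6. (p9 \/ ~p1) — p9 is true.
  7. (p6 \/ ~p7 \/ ~p4) — ~p4 is true.
  8. (p4 \/ p9 \/ ~p10) — p9 is true.
  9. (p9 \/ p2) — p9 is true.
  10. (~p5 \/ ~p6) — ~p6 is true.
  11. (~p8 \/ p5) — ~p8 is true.
  12. (~p4 \/ ~p9 \/ ~p6) — ~p6 is true.
  13. (~p5 \/ ~p2 \/ p6) — ~p5 is true.
  14. (~p2 \/ p6) — ~p2 is true.
  15. (~p8 \/ p3) — ~p8 is true.
  16. (p5 \/ p9 \/ ~p8) — ~p8 is true.
  17. (p9 \/ ~p7 \/ ~p3) — ~p3 is true.
  18. (p2 \/ ~p10 \/ p1) — p1 is true.
  19. (~p5 \/ ~p8) — ~p8 is true.
  20. (~p7 \/ ~p9 \/ ~p2) — ~p2 is true.
  21. (p9 \/ ~p7 \/ ~p6) — p9 is true.
  22. (~p1 \/ ~p4) — ~p4 is true.

p1 = T, p2 = F, p3 = F, p4 = F, p5 = F, p6 = F, p7 = T, p8 = F, p9 = T, p10 = F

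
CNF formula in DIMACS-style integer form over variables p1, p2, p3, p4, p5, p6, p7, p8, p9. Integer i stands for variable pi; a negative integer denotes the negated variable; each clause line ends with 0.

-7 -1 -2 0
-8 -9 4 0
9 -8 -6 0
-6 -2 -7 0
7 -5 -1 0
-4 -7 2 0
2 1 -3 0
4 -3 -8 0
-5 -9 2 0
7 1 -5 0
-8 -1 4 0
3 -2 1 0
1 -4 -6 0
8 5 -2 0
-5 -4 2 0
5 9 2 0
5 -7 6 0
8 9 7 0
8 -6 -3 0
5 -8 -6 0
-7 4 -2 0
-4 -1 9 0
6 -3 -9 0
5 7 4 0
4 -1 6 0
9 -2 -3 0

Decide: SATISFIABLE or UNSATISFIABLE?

SATISFIABLE

Branch on p1: take p1 = False.
Branch on p2: take p2 = False.
  then p3 is forced to False.
The remaining clauses are satisfied by p4 = False, p5 = False, p6 = True, p7 = True, p8 = False, p9 = True.
So p1=False, p2=False, p3=False, p4=False, p5=False, p6=True, p7=True, p8=False, p9=True is a satisfying assignment.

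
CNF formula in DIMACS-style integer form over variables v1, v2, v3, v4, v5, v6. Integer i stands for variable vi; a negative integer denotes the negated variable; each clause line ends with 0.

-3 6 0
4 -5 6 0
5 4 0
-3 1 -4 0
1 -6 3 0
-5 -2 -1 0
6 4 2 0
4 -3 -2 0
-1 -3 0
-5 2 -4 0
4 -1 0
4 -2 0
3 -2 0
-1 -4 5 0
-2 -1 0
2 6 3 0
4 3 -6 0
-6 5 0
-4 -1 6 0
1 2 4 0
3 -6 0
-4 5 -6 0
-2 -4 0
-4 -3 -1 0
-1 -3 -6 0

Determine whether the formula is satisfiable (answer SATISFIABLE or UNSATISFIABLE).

v4 = True:
  propagation gives v2=False, v5=False, v1=False, v3=False; an empty clause results — contradiction.
v4 = False:
  propagation gives v5=True, v6=True, v1=False, v3=True; an empty clause results — contradiction.
Every branch closes, so no satisfying assignment exists.

UNSATISFIABLE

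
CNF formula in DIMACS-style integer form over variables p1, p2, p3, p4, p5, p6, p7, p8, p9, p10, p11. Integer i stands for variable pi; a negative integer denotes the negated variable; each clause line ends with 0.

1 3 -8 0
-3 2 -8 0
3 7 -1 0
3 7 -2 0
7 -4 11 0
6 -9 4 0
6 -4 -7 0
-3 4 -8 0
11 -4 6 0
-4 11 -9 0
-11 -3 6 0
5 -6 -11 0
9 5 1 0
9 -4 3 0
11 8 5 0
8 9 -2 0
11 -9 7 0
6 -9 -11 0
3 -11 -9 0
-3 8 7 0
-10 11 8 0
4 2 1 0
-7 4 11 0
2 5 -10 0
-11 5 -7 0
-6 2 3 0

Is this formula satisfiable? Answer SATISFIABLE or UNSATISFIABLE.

SATISFIABLE

p5 occurs only positively in the remaining clauses — set p5 = True.
Branch on p1: take p1 = True.
For the remaining variables, p2 = False, p3 = True, p4 = True, p6 = True, p7 = True, p8 = False, p9 = True, p10 = True, p11 = True works.
Every clause has at least one true literal under this assignment.
So p1=True, p2=False, p3=True, p4=True, p5=True, p6=True, p7=True, p8=False, p9=True, p10=True, p11=True is a satisfying assignment.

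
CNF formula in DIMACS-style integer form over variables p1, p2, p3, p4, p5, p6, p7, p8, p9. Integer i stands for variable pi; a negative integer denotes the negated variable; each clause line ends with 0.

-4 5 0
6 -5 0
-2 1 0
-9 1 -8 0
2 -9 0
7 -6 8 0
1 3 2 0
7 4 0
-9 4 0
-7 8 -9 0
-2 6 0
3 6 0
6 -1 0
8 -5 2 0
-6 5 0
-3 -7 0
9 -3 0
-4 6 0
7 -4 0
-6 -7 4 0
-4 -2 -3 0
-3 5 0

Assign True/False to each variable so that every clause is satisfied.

p1=T, p2=T, p3=F, p4=T, p5=T, p6=T, p7=T, p8=F, p9=F

Set p1 = True and propagate.
  then p6 is forced to True.
  then p5 is forced to True.
Set p2 = True and propagate.
The remaining clauses are satisfied by p3 = False, p4 = True, p7 = True, p8 = False, p9 = False.
Check each clause:
  1. (!p4 || p5) — p5 is true.
  2. (p6 || !p5) — p6 is true.
  3. (p1 || !p2) — p1 is true.
  4. (p1 || !p9 || !p8) — !p8 is true.
  5. (!p9 || p2) — p2 is true.
  6. (p8 || !p6 || p7) — p7 is true.
  7. (p2 || p1 || p3) — p1 is true.
  8. (p7 || p4) — p4 is true.
  9. (p4 || !p9) — p4 is true.
  10. (p8 || !p9 || !p7) — !p9 is true.
  11. (p6 || !p2) — p6 is true.
  12. (p6 || p3) — p6 is true.
  13. (!p1 || p6) — p6 is true.
  14. (!p5 || p2 || p8) — p2 is true.
  15. (!p6 || p5) — p5 is true.
  16. (!p3 || !p7) — !p3 is true.
  17. (p9 || !p3) — !p3 is true.
  18. (!p4 || p6) — p6 is true.
  19. (!p4 || p7) — p7 is true.
  20. (!p7 || !p6 || p4) — p4 is true.
  21. (!p2 || !p3 || !p4) — !p3 is true.
  22. (p5 || !p3) — !p3 is true.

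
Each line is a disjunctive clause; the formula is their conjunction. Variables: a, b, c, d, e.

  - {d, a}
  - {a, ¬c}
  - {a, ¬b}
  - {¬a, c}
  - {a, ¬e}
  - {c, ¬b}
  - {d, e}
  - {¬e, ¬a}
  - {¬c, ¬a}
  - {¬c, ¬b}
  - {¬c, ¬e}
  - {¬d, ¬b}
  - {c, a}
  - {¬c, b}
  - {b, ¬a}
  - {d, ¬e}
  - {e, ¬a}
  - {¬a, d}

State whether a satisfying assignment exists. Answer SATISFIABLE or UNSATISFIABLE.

a = True:
  propagation gives c=True; an empty clause results — contradiction.
a = False:
  propagation gives d=True, c=False; an empty clause results — contradiction.
Every branch closes, so no satisfying assignment exists.

UNSATISFIABLE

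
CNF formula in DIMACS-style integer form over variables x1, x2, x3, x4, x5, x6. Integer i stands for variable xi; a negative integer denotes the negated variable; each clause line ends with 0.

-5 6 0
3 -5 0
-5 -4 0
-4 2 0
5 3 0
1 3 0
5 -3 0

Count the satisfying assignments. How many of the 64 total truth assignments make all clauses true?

4

Satisfying assignments:
  x1=F x2=F x3=T x4=F x5=T x6=T
  x1=F x2=T x3=T x4=F x5=T x6=T
  x1=T x2=F x3=T x4=F x5=T x6=T
  x1=T x2=T x3=T x4=F x5=T x6=T
Count: 4.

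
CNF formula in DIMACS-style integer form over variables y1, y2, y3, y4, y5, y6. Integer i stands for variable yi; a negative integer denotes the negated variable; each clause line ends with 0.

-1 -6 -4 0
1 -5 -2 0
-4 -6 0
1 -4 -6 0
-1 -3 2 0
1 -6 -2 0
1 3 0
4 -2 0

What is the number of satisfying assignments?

17

Split on y1, then y2.
  y1=T, y2=T: remaining (y3,y4,y5,y6) ∈ {(F,T,F,F); (F,T,T,F); (T,T,F,F); (T,T,T,F)} — 4.
  y1=T, y2=F: y5 free; 3 ways for (y3,y4,y6) × 2^1 = 6.
  y1=F, y2=T: remaining (y3,y4,y5,y6) ∈ {(T,T,F,F)} — 1.
  y1=F, y2=F: y5 free; 3 ways for (y3,y4,y6) × 2^1 = 6.
Total: 4 + 6 + 1 + 6 = 17.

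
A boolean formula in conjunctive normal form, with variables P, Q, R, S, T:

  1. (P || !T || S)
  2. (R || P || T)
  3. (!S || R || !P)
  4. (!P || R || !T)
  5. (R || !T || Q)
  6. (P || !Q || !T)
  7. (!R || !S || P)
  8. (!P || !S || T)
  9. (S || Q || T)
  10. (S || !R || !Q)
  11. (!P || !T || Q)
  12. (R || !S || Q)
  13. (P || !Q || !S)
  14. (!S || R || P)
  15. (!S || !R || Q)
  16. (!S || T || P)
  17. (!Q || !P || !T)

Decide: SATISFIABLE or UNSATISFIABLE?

Set P = True and propagate.
For the remaining variables, Q = True, R = False, S = False, T = False works.
So P=T  Q=T  R=F  S=F  T=F is a satisfying assignment.

SATISFIABLE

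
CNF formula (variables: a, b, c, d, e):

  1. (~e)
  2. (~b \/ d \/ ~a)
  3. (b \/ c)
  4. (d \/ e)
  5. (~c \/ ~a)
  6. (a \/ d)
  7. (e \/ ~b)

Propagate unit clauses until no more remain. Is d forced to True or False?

(~e) is a unit clause: e = False.
In (e \/ d), e is now false; d must hold, so d = True.

True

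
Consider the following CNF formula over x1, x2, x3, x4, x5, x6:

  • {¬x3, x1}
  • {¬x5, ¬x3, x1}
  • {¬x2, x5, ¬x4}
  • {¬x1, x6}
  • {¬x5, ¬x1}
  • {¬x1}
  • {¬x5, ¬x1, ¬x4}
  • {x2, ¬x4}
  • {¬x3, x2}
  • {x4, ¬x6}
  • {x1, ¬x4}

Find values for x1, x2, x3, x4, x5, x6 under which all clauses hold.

x1=F, x2=F, x3=F, x4=F, x5=T, x6=F

Check each clause:
  1. {¬x3, x1} — ¬x3 is true.
  2. {¬x3, ¬x5, x1} — ¬x3 is true.
  3. {¬x2, x5, ¬x4} — ¬x4 is true.
  4. {x6, ¬x1} — ¬x1 is true.
  5. {¬x5, ¬x1} — ¬x1 is true.
  6. {¬x1} — ¬x1 is true.
  7. {¬x5, ¬x1, ¬x4} — ¬x4 is true.
  8. {x2, ¬x4} — ¬x4 is true.
  9. {¬x3, x2} — ¬x3 is true.
  10. {x4, ¬x6} — ¬x6 is true.
  11. {x1, ¬x4} — ¬x4 is true.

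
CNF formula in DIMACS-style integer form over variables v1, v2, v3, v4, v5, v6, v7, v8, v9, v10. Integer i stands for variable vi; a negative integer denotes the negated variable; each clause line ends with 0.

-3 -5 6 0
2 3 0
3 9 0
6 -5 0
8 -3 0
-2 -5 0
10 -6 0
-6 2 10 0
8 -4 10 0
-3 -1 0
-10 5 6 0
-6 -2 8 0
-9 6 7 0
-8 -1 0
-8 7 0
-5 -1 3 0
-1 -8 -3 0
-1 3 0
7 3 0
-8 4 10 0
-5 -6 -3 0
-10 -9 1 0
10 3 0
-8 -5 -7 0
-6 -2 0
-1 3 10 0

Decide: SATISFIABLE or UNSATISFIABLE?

SATISFIABLE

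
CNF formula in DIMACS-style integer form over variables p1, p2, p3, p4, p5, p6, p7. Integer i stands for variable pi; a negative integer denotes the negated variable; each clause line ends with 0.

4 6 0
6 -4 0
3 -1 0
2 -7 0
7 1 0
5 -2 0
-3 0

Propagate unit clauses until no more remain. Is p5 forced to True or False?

True

(¬p3) stands alone — p3 = False.
(p3 ∨ ¬p1): since p3 = False, the clause reduces to (¬p1). p1 = False.
(p1 ∨ p7): since p1 = False, the clause reduces to (p7). p7 = True.
(p2 ∨ ¬p7) with p7 = True leaves only p2, so p2 = True.
(¬p2 ∨ p5): since p2 = True, the clause reduces to (p5). p5 = True.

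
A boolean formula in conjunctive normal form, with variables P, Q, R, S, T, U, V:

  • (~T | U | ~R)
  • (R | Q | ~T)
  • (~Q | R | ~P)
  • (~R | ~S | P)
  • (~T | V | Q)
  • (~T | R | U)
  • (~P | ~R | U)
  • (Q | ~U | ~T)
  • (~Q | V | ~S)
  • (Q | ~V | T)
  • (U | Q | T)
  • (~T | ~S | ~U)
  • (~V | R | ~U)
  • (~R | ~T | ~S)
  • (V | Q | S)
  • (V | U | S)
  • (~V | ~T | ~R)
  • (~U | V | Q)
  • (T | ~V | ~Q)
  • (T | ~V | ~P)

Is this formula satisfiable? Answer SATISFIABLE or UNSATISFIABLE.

SATISFIABLE

Branch on P: take P = False.
For the remaining variables, Q = True, R = False, S = False, T = False, U = True, V = False works.
Every clause has at least one true literal under this assignment.
So P=F, Q=T, R=F, S=F, T=F, U=T, V=F is a satisfying assignment.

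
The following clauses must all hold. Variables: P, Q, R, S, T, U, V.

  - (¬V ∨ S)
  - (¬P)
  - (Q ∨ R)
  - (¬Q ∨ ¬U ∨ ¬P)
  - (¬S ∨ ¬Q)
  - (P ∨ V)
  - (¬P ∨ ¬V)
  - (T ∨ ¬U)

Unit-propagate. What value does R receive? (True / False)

True

(¬P) stands alone — P = False.
From (P ∨ V) and P = False: V = True.
From (S ∨ ¬V) and V = True: S = True.
(¬Q ∨ ¬S): since S = True, the clause reduces to (¬Q). Q = False.
In (R ∨ Q), Q is now false; R must hold, so R = True.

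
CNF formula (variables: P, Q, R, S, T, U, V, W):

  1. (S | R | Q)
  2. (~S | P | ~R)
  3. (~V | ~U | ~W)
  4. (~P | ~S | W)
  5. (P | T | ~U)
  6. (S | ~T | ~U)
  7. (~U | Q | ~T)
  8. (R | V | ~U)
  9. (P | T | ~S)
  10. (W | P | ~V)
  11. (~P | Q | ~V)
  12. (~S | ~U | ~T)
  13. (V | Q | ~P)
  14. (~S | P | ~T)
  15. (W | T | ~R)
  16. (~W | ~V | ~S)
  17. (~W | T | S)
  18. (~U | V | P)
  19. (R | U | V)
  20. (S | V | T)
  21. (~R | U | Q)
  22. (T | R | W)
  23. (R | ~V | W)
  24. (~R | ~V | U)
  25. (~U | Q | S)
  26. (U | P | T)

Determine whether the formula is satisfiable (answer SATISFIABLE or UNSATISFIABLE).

Pure literal: Q appears only positively; assign Q = True.
Try P = False.
The remaining clauses are satisfied by R = True, S = False, T = True, U = False, V = False, W = True.
So P = False, Q = True, R = True, S = False, T = True, U = False, V = False, W = True is a satisfying assignment.

SATISFIABLE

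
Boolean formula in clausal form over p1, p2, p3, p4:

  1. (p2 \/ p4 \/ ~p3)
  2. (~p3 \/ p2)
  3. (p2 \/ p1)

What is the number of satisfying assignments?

10

Split on p2, then p3.
  p2=1, p3=1: remaining (p1,p4) ∈ {(0,0); (0,1); (1,0); (1,1)} — 4.
  p2=1, p3=0: remaining (p1,p4) ∈ {(0,0); (0,1); (1,0); (1,1)} — 4.
  p2=0, p3=1: a clause becomes empty — 0.
  p2=0, p3=0: remaining (p1,p4) ∈ {(1,0); (1,1)} — 2.
Total: 4 + 4 + 0 + 2 = 10.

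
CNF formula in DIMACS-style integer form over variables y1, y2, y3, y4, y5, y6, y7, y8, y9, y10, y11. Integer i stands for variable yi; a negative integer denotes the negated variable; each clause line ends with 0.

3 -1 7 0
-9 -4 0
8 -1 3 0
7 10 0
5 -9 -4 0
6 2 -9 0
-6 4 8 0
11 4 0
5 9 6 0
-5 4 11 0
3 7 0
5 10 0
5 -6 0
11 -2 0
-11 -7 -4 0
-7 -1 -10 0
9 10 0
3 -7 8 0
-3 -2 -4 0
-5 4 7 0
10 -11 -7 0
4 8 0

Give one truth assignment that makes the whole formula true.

y1 occurs only negated in the remaining clauses — set y1 = False.
Pure literal: y8 appears only positively; assign y8 = True.
Try y2 = False.
Set y3 = True and propagate.
Set y4 = True and propagate.
  then y9 is forced to False.
  then y10 is forced to True.
For the remaining variables, y5 = True, y6 = False, y7 = False, y11 = True works.

y1 = False, y2 = False, y3 = True, y4 = True, y5 = True, y6 = False, y7 = False, y8 = True, y9 = False, y10 = True, y11 = True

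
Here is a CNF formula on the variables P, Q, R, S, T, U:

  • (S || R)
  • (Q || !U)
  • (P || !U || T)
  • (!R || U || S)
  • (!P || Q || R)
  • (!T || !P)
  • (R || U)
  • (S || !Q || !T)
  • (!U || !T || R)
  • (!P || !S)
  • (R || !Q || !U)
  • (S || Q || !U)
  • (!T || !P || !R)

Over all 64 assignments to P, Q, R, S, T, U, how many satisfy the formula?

6

Satisfying assignments:
  P=F Q=F R=T S=T T=F U=F
  P=F Q=F R=T S=T T=T U=F
  P=F Q=T R=T S=T T=F U=F
  P=F Q=T R=T S=T T=T U=F
  P=F Q=T R=T S=T T=T U=T
  P=T Q=T R=T S=F T=F U=T
That's 6 in total.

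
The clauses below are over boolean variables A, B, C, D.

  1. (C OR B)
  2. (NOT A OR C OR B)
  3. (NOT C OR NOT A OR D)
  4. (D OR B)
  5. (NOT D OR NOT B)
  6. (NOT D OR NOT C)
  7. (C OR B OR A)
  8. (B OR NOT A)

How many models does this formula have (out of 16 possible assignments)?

3

Satisfying assignments:
  A=0 B=1 C=0 D=0
  A=0 B=1 C=1 D=0
  A=1 B=1 C=0 D=0
That's 3 in total.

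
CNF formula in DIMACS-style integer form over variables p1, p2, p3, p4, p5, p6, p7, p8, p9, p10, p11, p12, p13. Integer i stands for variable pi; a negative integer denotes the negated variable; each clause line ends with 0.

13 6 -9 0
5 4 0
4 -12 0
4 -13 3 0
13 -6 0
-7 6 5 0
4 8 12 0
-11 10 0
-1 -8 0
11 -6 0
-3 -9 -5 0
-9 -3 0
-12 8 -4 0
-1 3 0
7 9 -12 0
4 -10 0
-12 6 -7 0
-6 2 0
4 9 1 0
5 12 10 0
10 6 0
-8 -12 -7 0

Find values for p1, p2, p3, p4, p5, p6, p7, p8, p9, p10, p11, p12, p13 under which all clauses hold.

p1=F  p2=T  p3=F  p4=T  p5=F  p6=F  p7=F  p8=F  p9=F  p10=T  p11=F  p12=F  p13=F

Pure literal: p2 appears only positively; assign p2 = True.
Branch on p1: take p1 = False.
Set p3 = False and propagate.
Branch on p4: take p4 = True.
For the remaining variables, p5 = False, p6 = False, p7 = False, p8 = False, p9 = False, p10 = True, p11 = False, p12 = False, p13 = False works.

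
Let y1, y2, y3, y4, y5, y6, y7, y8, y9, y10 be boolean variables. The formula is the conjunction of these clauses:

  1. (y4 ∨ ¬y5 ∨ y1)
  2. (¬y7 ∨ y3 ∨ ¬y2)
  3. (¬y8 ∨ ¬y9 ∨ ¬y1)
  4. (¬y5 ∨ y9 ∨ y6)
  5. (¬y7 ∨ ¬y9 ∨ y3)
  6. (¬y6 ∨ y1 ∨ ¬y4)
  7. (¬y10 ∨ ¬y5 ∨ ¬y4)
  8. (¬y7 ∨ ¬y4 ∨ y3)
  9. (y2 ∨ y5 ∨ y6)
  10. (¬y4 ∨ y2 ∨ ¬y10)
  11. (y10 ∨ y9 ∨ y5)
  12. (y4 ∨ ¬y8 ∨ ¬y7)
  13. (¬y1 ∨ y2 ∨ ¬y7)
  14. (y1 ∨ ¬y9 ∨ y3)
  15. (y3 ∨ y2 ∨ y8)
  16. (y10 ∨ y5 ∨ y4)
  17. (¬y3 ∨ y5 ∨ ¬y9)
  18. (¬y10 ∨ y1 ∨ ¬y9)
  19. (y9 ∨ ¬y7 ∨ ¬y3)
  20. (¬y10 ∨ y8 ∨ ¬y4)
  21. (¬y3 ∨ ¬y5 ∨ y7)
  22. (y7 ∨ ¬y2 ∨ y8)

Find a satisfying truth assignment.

y1=True  y2=True  y3=False  y4=False  y5=True  y6=True  y7=False  y8=True  y9=False  y10=False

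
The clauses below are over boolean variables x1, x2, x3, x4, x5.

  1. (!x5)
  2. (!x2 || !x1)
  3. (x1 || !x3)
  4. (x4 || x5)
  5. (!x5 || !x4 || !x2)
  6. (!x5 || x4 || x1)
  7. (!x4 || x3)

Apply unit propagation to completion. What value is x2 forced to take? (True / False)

False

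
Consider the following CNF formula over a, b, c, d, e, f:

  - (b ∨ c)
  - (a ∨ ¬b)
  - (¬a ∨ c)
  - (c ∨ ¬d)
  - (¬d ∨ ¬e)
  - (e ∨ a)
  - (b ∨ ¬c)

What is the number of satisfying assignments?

6

The models are:
  a=T b=T c=T d=F e=F f=F
  a=T b=T c=T d=F e=F f=T
  a=T b=T c=T d=F e=T f=F
  a=T b=T c=T d=F e=T f=T
  a=T b=T c=T d=T e=F f=F
  a=T b=T c=T d=T e=F f=T
That's 6 in total.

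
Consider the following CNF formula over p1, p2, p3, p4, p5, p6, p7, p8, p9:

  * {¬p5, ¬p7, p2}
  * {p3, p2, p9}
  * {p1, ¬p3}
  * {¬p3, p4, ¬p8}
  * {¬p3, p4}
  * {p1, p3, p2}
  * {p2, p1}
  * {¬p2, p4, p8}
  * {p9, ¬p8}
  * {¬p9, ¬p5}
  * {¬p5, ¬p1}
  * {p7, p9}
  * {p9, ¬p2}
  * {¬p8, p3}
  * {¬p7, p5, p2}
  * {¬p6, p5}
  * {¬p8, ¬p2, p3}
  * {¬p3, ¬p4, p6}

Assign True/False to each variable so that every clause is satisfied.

Branch on p1: take p1 = True.
  then p5 is forced to False.
  then p6 is forced to False.
Branch on p2: take p2 = False.
  then p7 is forced to False.
  then p9 is forced to True.
Branch on p3: take p3 = False.
  then p8 is forced to False.
p4 is now unconstrained; take p4 = True.
Every clause has at least one true literal under this assignment.
Check each clause:
  1. {p2, ¬p5, ¬p7} — ¬p7 is true.
  2. {p3, p2, p9} — p9 is true.
  3. {¬p3, p1} — p1 is true.
  4. {¬p3, ¬p8, p4} — ¬p8 is true.
  5. {¬p3, p4} — p4 is true.
  6. {p2, p3, p1} — p1 is true.
  7. {p1, p2} — p1 is true.
  8. {p4, ¬p2, p8} — p4 is true.
  9. {p9, ¬p8} — ¬p8 is true.
  10. {¬p9, ¬p5} — ¬p5 is true.
  11. {¬p5, ¬p1} — ¬p5 is true.
  12. {p7, p9} — p9 is true.
  13. {¬p2, p9} — p9 is true.
  14. {p3, ¬p8} — ¬p8 is true.
  15. {¬p7, p2, p5} — ¬p7 is true.
  16. {¬p6, p5} — ¬p6 is true.
  17. {p3, ¬p2, ¬p8} — ¬p8 is true.
  18. {¬p4, ¬p3, p6} — ¬p3 is true.

p1 = True  p2 = False  p3 = False  p4 = True  p5 = False  p6 = False  p7 = False  p8 = False  p9 = True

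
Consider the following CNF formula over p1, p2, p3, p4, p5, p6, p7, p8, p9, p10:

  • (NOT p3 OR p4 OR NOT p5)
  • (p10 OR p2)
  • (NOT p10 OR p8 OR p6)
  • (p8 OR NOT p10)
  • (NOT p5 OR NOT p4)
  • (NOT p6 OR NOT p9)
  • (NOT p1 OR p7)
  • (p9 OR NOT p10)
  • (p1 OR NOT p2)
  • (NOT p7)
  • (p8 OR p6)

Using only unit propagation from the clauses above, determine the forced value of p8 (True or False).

True

(NOT p7) stands alone — p7 = False.
(NOT p1 OR p7): since p7 = False, the clause reduces to (NOT p1). p1 = False.
(p1 OR NOT p2) with p1 = False leaves only NOT p2, so p2 = False.
(p2 OR p10): since p2 = False, the clause reduces to (p10). p10 = True.
(p8 OR NOT p10) with p10 = True leaves only p8, so p8 = True.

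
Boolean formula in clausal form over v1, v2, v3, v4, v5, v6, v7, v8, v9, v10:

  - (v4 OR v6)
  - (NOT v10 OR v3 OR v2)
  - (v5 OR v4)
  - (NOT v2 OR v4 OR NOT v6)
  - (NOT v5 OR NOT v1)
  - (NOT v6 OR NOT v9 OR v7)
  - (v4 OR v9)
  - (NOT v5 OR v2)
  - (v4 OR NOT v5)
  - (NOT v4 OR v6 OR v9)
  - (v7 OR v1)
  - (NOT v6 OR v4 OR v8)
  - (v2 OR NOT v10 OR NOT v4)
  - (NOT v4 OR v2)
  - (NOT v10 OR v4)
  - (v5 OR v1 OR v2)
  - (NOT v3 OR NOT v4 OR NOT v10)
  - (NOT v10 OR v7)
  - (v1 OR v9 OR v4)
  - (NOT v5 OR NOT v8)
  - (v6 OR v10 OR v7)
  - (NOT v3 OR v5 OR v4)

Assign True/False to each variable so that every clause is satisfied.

Pure literal: v7 appears only positively; assign v7 = True.
Branch on v1: take v1 = False.
Try v2 = True.
Try v3 = False.
For the remaining variables, v4 = True, v5 = False, v6 = False, v8 = False, v9 = True, v10 = False works.
Check each clause:
  1. (v6 OR v4) — v4 is true.
  2. (v2 OR NOT v10 OR v3) — v2 is true.
  3. (v5 OR v4) — v4 is true.
  4. (NOT v6 OR NOT v2 OR v4) — NOT v6 is true.
  5. (NOT v1 OR NOT v5) — NOT v5 is true.
  6. (v7 OR NOT v9 OR NOT v6) — NOT v6 is true.
  7. (v4 OR v9) — v9 is true.
  8. (NOT v5 OR v2) — v2 is true.
  9. (v4 OR NOT v5) — NOT v5 is true.
  10. (v6 OR v9 OR NOT v4) — v9 is true.
  11. (v7 OR v1) — v7 is true.
  12. (NOT v6 OR v8 OR v4) — NOT v6 is true.
  13. (NOT v4 OR NOT v10 OR v2) — v2 is true.
  14. (NOT v4 OR v2) — v2 is true.
  15. (NOT v10 OR v4) — v4 is true.
  16. (v5 OR v1 OR v2) — v2 is true.
  17. (NOT v10 OR NOT v3 OR NOT v4) — NOT v3 is true.
  18. (NOT v10 OR v7) — NOT v10 is true.
  19. (v9 OR v1 OR v4) — v9 is true.
  20. (NOT v8 OR NOT v5) — NOT v8 is true.
  21. (v10 OR v7 OR v6) — v7 is true.
  22. (NOT v3 OR v5 OR v4) — v4 is true.

v1=F  v2=T  v3=F  v4=T  v5=F  v6=F  v7=T  v8=F  v9=T  v10=F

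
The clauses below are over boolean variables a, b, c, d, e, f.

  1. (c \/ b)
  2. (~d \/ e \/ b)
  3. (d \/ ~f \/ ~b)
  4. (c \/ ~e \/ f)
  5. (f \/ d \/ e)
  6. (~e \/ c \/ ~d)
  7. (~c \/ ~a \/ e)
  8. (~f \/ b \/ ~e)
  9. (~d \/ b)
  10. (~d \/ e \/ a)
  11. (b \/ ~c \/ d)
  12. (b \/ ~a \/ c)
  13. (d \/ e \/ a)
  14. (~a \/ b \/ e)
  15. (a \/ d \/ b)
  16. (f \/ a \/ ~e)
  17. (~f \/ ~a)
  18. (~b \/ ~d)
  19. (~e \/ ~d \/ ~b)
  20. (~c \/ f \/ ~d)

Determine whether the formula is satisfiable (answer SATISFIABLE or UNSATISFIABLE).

Try a = True.
  then f is forced to False.
Try b = True.
  then d is forced to False.
  then e is forced to True.
  then c is forced to True.
Every clause has at least one true literal under this assignment.
So a=T, b=T, c=T, d=F, e=T, f=F is a satisfying assignment.

SATISFIABLE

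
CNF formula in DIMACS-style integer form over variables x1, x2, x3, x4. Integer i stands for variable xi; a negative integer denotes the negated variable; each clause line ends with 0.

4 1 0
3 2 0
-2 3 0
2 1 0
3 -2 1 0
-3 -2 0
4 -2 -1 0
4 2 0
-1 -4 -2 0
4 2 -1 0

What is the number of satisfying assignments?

The models are:
  x1=T x2=F x3=T x4=T
That's 1 in total.

1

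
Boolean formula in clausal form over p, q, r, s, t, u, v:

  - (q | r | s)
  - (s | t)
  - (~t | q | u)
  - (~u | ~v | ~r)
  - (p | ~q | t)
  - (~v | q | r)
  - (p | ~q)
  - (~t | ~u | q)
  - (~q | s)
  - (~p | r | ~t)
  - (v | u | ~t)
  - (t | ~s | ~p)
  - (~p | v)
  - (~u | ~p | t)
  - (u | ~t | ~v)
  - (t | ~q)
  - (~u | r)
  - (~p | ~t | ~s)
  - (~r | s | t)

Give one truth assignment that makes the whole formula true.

p = F  q = F  r = T  s = T  t = F  u = T  v = F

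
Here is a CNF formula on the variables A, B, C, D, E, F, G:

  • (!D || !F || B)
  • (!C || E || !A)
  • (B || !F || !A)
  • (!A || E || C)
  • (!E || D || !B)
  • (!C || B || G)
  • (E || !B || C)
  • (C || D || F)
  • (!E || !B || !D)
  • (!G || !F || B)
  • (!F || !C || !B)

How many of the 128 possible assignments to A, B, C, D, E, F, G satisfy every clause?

18

Split on B, then C.
  B=T, C=T: remaining (A,D,E,F,G) ∈ {(F,F,F,F,F); (F,F,F,F,T); (F,T,F,F,F); (F,T,F,F,T)} — 4.
  B=T, C=F: a clause becomes empty — 0.
  B=F, C=T: D free; 3 ways for (A,E,F,G) × 2^1 = 6.
  B=F, C=F: 8 of the 32 assignments to (A,D,E,F,G) work.
Total: 4 + 0 + 6 + 8 = 18.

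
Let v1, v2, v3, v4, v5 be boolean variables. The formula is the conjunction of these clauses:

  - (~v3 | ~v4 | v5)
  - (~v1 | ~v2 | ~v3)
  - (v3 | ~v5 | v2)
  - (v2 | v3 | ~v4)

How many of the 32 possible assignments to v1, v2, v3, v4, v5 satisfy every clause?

Case analysis on v3 and v2:
  v3=1, v2=1: remaining (v1,v4,v5) ∈ {(0,0,0); (0,0,1); (0,1,1)} — 3.
  v3=1, v2=0: v1 free; 3 ways for (v4,v5) × 2^1 = 6.
  v3=0, v2=1: v1, v4, v5 free → 2^3 = 8.
  v3=0, v2=0: remaining (v1,v4,v5) ∈ {(0,0,0); (1,0,0)} — 2.
Total: 3 + 6 + 8 + 2 = 19.

19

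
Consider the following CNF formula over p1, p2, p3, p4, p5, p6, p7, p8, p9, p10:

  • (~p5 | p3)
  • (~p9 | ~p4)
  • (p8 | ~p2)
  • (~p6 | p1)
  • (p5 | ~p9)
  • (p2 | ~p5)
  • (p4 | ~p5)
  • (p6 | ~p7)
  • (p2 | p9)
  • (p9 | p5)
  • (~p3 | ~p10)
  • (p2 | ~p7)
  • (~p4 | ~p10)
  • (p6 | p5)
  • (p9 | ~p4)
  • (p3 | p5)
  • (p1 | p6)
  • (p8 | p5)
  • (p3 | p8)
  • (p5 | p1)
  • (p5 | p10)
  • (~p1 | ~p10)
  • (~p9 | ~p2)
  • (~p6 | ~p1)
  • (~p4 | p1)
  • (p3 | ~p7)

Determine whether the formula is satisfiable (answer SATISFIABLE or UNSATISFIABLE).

p5 = True:
  propagation gives p3=True, p2=True, p8=True, p4=True; an empty clause results — contradiction.
p5 = False:
  propagation gives p9=False; an empty clause results — contradiction.
Every branch closes, so no satisfying assignment exists.

UNSATISFIABLE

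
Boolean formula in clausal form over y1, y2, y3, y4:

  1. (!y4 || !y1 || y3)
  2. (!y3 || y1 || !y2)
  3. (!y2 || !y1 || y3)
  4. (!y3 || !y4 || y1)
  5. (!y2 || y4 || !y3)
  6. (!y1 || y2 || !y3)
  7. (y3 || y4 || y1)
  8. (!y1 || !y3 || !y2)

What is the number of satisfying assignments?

The models are:
  y1=F y2=F y3=F y4=T
  y1=F y2=F y3=T y4=F
  y1=F y2=T y3=F y4=T
  y1=T y2=F y3=F y4=F
That's 4 in total.

4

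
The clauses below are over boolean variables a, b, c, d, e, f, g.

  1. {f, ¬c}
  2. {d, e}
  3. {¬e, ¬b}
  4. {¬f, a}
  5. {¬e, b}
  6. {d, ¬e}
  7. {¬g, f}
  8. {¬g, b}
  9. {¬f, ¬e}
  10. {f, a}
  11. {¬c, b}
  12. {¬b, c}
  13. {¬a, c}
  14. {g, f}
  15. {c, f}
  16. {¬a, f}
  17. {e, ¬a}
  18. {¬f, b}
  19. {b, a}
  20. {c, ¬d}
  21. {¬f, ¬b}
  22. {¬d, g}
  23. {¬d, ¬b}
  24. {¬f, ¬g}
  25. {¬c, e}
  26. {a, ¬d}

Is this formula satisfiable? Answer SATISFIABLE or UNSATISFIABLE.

UNSATISFIABLE

f = True:
  propagation gives a=True, e=False; an empty clause results — contradiction.
f = False:
  propagation gives c=False; an empty clause results — contradiction.
Every branch closes, so no satisfying assignment exists.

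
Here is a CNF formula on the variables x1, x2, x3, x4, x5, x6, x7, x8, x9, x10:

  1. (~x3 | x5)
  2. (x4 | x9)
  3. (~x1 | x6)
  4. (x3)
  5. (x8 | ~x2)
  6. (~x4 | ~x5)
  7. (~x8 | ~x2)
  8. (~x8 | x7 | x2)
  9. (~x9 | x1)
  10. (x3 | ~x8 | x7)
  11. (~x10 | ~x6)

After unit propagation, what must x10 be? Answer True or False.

(x3) stands alone — x3 = True.
(~x3 | x5): since x3 = True, the clause reduces to (x5). x5 = True.
In (~x5 | ~x4), ~x5 is now false; ~x4 must hold, so x4 = False.
(x4 | x9): since x4 = False, the clause reduces to (x9). x9 = True.
In (~x9 | x1), ~x9 is now false; x1 must hold, so x1 = True.
From (x6 | ~x1) and x1 = True: x6 = True.
In (~x6 | ~x10), ~x6 is now false; ~x10 must hold, so x10 = False.

False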